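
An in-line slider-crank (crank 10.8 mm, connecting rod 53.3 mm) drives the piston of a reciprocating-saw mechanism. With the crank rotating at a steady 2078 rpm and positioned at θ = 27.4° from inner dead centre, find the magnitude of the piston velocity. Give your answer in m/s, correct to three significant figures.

ω = 2π·2078/60 = 217.6 rad/s
For an in-line slider-crank, x = r cosθ + √(L² − r² sin²θ), so v = −rω sinθ·[1 + r cosθ/√(L² − r² sin²θ)].
With r = 0.0108 m, L = 0.0533 m, θ = 27.4°: √(L² − r² sin²θ) = 0.053068 m.
v = −0.0108·217.6·0.46020·[1 + 0.0108·0.88782/0.053068] = -1.277 m/s.
|v| = 1.277 m/s.

1.28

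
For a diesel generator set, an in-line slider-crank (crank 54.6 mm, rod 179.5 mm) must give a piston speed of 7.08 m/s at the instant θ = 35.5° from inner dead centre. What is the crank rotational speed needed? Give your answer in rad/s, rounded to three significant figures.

178

For an in-line slider-crank, |v_piston| = rω|sinθ|·[1 + r cosθ/√(L² − r² sin²θ)].
With r = 0.0546 m, L = 0.1795 m, θ = 35.5°: the bracketed kinematic factor |dx/dθ| = 0.039683 m.
ω = v/|dx/dθ| = 7.08/0.039683 = 178.41 rad/s.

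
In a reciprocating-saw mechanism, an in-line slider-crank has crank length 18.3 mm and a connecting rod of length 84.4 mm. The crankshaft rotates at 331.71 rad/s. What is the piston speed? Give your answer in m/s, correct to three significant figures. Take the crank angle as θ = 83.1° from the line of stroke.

6.19

ω = 331.7 rad/s
For an in-line slider-crank, x = r cosθ + √(L² − r² sin²θ), so v = −rω sinθ·[1 + r cosθ/√(L² − r² sin²θ)].
With r = 0.0183 m, L = 0.0844 m, θ = 83.1°: √(L² − r² sin²θ) = 0.082421 m.
v = −0.0183·331.7·0.99276·[1 + 0.0183·0.12014/0.082421] = -6.1871 m/s.
|v| = 6.1871 m/s.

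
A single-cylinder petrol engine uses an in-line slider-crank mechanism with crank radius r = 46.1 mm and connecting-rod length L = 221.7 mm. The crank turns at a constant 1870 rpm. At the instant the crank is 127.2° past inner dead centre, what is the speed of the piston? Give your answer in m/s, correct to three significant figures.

ω = 2π·1870/60 = 195.8 rad/s
For an in-line slider-crank, x = r cosθ + √(L² − r² sin²θ), so v = −rω sinθ·[1 + r cosθ/√(L² − r² sin²θ)].
With r = 0.0461 m, L = 0.2217 m, θ = 127.2°: √(L² − r² sin²θ) = 0.21864 m.
v = −0.0461·195.8·0.79653·[1 + 0.0461·-0.60460/0.21864] = -6.2741 m/s.
|v| = 6.2741 m/s.

6.27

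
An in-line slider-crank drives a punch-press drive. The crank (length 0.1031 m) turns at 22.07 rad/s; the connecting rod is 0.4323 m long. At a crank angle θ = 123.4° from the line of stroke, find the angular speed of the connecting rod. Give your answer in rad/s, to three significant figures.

2.96

ω = 22.07 rad/s
The rod makes angle φ with the slider axis where L sinφ = r sinθ; differentiating, L cosφ·φ̇ = r ω cosθ.
L cosφ = √(L² − r² sin²θ) = 0.42364 m.
|ω_rod| = r ω |cosθ| / √(L² − r² sin²θ) = 0.1031·22.07·0.55048/0.42364 = 2.9567 rad/s.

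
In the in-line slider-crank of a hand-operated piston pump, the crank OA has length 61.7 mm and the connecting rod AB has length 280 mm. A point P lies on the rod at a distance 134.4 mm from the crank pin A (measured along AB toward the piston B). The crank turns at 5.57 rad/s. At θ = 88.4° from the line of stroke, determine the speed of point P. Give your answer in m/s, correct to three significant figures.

ω = 5.57 rad/s.  Crank-pin speed |V_A| = rω = 0.34367 m/s, perpendicular to OA.
Rod angle: sinφ = −(r/L) sinθ ⇒ φ = -12.725°; ω_rod = −rω cosθ/√(L²−r²sin²θ) = -0.035134 rad/s.
V_P = V_A + ω_rod × AP, with AP = 0.1344 m along the rod.
Components: V_Px = −rω sinθ − a·ω_rod·sinφ = -0.34458 m/s;  V_Py = rω cosθ + a·ω_rod·cosφ = +0.0049898 m/s.
|V_P| = √(V_Px² + V_Py²) = 0.34461 m/s.

0.345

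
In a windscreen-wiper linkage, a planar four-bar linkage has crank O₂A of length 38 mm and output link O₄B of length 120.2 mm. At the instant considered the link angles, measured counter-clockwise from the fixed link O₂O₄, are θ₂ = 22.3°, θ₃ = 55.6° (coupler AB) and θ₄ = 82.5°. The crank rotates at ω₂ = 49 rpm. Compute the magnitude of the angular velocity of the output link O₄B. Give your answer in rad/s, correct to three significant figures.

1.97

ω₂ = 5.131 rad/s (from 49 rpm).
Differentiating the loop-closure r₂e^{iθ₂}+r₃e^{iθ₃}=r₁+r₄e^{iθ₄} gives r₂ω₂e^{iθ₂}+r₃ω₃e^{iθ₃}=r₄ω₄e^{iθ₄}.
Eliminating the other unknown: ω₄ = r₂ω₂ sin(θ₂−θ₃) / [r₄ sin(θ₄−θ₃)].
Numerator sine = -0.54902; denominator sine = +0.45243.
Result = 0.038·5.131·(-0.54902) / (0.1202·(+0.45243)) = -1.9685 rad/s; magnitude 1.9685 rad/s.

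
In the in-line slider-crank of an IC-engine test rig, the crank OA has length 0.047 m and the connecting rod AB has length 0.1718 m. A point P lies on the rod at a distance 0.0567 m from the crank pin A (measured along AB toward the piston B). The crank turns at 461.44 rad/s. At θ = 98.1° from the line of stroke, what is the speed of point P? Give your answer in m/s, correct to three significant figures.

ω = 461.4 rad/s.  Crank-pin speed |V_A| = rω = 21.688 m/s, perpendicular to OA.
Rod angle: sinφ = −(r/L) sinθ ⇒ φ = -15.715°; ω_rod = −rω cosθ/√(L²−r²sin²θ) = +18.478 rad/s.
V_P = V_A + ω_rod × AP, with AP = 0.0567 m along the rod.
Components: V_Px = −rω sinθ − a·ω_rod·sinφ = -21.188 m/s;  V_Py = rω cosθ + a·ω_rod·cosφ = -2.0473 m/s.
|V_P| = √(V_Px² + V_Py²) = 21.286 m/s.

21.3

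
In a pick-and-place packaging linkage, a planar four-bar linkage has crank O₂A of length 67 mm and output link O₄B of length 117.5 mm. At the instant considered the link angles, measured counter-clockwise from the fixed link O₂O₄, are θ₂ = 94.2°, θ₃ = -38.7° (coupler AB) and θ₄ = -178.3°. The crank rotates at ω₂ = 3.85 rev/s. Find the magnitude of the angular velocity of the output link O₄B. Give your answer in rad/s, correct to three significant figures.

15.6

ω₂ = 24.19 rad/s (from 3.85 rev/s).
Differentiating the loop-closure r₂e^{iθ₂}+r₃e^{iθ₃}=r₁+r₄e^{iθ₄} gives r₂ω₂e^{iθ₂}+r₃ω₃e^{iθ₃}=r₄ω₄e^{iθ₄}.
Eliminating the other unknown: ω₄ = r₂ω₂ sin(θ₂−θ₃) / [r₄ sin(θ₄−θ₃)].
Numerator sine = +0.73254; denominator sine = -0.64812.
Result = 0.067·24.19·(+0.73254) / (0.1175·(-0.64812)) = -15.59 rad/s; magnitude 15.59 rad/s.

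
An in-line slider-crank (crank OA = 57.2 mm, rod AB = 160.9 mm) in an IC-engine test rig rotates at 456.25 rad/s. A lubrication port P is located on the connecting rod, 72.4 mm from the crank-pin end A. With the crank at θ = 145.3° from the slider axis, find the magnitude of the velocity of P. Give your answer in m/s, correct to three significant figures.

17.5

ω = 456.2 rad/s.  Crank-pin speed |V_A| = rω = 26.098 m/s, perpendicular to OA.
Rod angle: sinφ = −(r/L) sinθ ⇒ φ = -11.676°; ω_rod = −rω cosθ/√(L²−r²sin²θ) = +136.17 rad/s.
V_P = V_A + ω_rod × AP, with AP = 0.0724 m along the rod.
Components: V_Px = −rω sinθ − a·ω_rod·sinφ = -12.862 m/s;  V_Py = rω cosθ + a·ω_rod·cosφ = -11.801 m/s.
|V_P| = √(V_Px² + V_Py²) = 17.456 m/s.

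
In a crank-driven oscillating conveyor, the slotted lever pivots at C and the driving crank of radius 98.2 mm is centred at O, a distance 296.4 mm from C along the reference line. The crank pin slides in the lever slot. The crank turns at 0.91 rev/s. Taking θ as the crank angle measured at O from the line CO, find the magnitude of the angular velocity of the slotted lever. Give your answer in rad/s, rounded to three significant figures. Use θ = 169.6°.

ω = 5.718 rad/s (from 0.91 rev/s).
Crank pin A relative to C: A = (d + r cosθ, r sinθ); lever angle φ = atan2(r sinθ, d + r cosθ).
Differentiating tanφ: φ̇ = rω(d cosθ + r)/(d² + r² + 2dr cosθ).
d² + r² + 2dr cosθ = |CA|² = 0.0402396 m²;  d cosθ + r = -0.19333 m.
|ω_lever| = |0.0982·5.718·-0.19333| / 0.0402396 = 2.6976 rad/s.

2.70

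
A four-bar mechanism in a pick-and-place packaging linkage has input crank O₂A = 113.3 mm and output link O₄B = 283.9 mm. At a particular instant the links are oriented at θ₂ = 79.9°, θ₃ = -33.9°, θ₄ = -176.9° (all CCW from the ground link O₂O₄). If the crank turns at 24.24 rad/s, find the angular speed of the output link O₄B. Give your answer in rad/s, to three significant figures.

14.7

ω₂ = 24.24 rad/s
Differentiating the loop-closure r₂e^{iθ₂}+r₃e^{iθ₃}=r₁+r₄e^{iθ₄} gives r₂ω₂e^{iθ₂}+r₃ω₃e^{iθ₃}=r₄ω₄e^{iθ₄}.
Eliminating the other unknown: ω₄ = r₂ω₂ sin(θ₂−θ₃) / [r₄ sin(θ₄−θ₃)].
Numerator sine = +0.91496; denominator sine = -0.60182.
Result = 0.1133·24.24·(+0.91496) / (0.2839·(-0.60182)) = -14.707 rad/s; magnitude 14.707 rad/s.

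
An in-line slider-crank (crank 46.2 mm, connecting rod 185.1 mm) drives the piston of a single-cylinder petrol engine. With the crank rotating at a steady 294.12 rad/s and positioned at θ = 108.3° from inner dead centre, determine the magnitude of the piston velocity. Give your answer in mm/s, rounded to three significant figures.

11900

ω = 294.1 rad/s
For an in-line slider-crank, x = r cosθ + √(L² − r² sin²θ), so v = −rω sinθ·[1 + r cosθ/√(L² − r² sin²θ)].
With r = 0.0462 m, L = 0.1851 m, θ = 108.3°: √(L² − r² sin²θ) = 0.17983 m.
v = −0.0462·294.1·0.94943·[1 + 0.0462·-0.31399/0.17983] = -11.86 m/s.
|v| = 11.86 m/s = 11860 mm/s.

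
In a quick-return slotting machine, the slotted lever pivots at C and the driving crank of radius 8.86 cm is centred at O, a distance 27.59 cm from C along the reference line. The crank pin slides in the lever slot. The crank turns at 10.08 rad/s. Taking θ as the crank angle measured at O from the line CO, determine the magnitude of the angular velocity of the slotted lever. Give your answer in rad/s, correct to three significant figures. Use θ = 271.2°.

ω = 10.08 rad/s
Crank pin A relative to C: A = (d + r cosθ, r sinθ); lever angle φ = atan2(r sinθ, d + r cosθ).
Differentiating tanφ: φ̇ = rω(d cosθ + r)/(d² + r² + 2dr cosθ).
d² + r² + 2dr cosθ = |CA|² = 0.0849946 m²;  d cosθ + r = +0.094378 m.
|ω_lever| = |0.0886·10.08·+0.094378| / 0.0849946 = 0.99168 rad/s.

0.992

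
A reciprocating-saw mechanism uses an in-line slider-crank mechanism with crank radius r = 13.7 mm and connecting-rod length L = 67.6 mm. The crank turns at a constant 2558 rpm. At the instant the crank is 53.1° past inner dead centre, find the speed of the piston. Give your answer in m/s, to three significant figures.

ω = 2π·2558/60 = 267.9 rad/s
For an in-line slider-crank, x = r cosθ + √(L² − r² sin²θ), so v = −rω sinθ·[1 + r cosθ/√(L² − r² sin²θ)].
With r = 0.0137 m, L = 0.0676 m, θ = 53.1°: √(L² − r² sin²θ) = 0.066706 m.
v = −0.0137·267.9·0.79968·[1 + 0.0137·0.60042/0.066706] = -3.2966 m/s.
|v| = 3.2966 m/s.

3.30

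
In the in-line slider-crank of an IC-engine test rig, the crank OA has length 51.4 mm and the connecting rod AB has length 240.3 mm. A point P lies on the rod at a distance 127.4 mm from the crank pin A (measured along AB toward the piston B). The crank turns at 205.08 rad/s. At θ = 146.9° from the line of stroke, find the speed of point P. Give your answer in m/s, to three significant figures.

6.66

ω = 205.1 rad/s.  Crank-pin speed |V_A| = rω = 10.541 m/s, perpendicular to OA.
Rod angle: sinφ = −(r/L) sinθ ⇒ φ = -6.708°; ω_rod = −rω cosθ/√(L²−r²sin²θ) = +37.001 rad/s.
V_P = V_A + ω_rod × AP, with AP = 0.1274 m along the rod.
Components: V_Px = −rω sinθ − a·ω_rod·sinφ = -5.2059 m/s;  V_Py = rω cosθ + a·ω_rod·cosφ = -4.1488 m/s.
|V_P| = √(V_Px² + V_Py²) = 6.6569 m/s.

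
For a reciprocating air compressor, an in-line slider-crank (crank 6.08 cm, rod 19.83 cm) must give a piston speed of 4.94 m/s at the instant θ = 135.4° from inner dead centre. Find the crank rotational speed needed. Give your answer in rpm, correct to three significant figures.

For an in-line slider-crank, |v_piston| = rω|sinθ|·[1 + r cosθ/√(L² − r² sin²θ)].
With r = 0.0608 m, L = 0.1983 m, θ = 135.4°: the bracketed kinematic factor |dx/dθ| = 0.033147 m.
ω = v/|dx/dθ| = 4.94/0.033147 = 149.03 rad/s.
N = 60ω/(2π) = 1423.2 rpm.

1420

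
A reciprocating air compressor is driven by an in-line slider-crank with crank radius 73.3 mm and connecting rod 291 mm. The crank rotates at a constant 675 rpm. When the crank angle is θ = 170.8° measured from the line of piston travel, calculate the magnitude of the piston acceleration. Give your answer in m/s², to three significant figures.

ω = 2π·675/60 = 70.69 rad/s
x(θ) = r cosθ + √(L² − r² sin²θ); with ω constant, a = ω²·d²x/dθ².
d²x/dθ² = −r cosθ − r²(cos2θ)/√u − r⁴ sin²2θ/(4u^{3/2}),  u = L² − r² sin²θ = 0.0845437 m².
Substituting r = 0.0733 m, L = 0.291 m, θ = 170.8°: d²x/dθ² = +0.054794 m.
a = ω²·d²x/dθ² = (70.69)²·(+0.054794) = +273.78 m/s²;  |a| = 273.78 m/s².

274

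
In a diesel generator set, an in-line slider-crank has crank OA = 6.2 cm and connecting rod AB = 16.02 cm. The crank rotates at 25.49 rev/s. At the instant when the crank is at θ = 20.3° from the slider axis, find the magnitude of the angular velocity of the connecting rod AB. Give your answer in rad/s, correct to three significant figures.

58.7

ω = 160.2 rad/s (converted from 25.49 rev/s).
The rod makes angle φ with the slider axis where L sinφ = r sinθ; differentiating, L cosφ·φ̇ = r ω cosθ.
L cosφ = √(L² − r² sin²θ) = 0.15875 m.
|ω_rod| = r ω |cosθ| / √(L² − r² sin²θ) = 0.062·160.2·0.93789/0.15875 = 58.665 rad/s.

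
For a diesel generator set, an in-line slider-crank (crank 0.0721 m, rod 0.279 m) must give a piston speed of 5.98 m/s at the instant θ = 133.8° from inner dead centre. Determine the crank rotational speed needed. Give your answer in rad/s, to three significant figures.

140

For an in-line slider-crank, |v_piston| = rω|sinθ|·[1 + r cosθ/√(L² − r² sin²θ)].
With r = 0.0721 m, L = 0.279 m, θ = 133.8°: the bracketed kinematic factor |dx/dθ| = 0.042565 m.
ω = v/|dx/dθ| = 5.98/0.042565 = 140.49 rad/s.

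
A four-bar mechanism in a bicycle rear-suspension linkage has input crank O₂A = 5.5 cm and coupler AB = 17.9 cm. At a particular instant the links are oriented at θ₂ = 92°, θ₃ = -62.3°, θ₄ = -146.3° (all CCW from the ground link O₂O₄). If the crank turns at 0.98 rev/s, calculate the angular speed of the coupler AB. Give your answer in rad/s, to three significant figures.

1.62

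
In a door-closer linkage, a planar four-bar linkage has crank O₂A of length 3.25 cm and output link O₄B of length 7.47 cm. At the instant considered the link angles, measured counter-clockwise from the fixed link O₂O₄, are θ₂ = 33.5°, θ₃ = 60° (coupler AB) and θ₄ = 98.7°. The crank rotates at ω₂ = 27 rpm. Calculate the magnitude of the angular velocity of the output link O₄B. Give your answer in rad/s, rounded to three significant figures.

0.878

ω₂ = 2.827 rad/s (from 27 rpm).
Differentiating the loop-closure r₂e^{iθ₂}+r₃e^{iθ₃}=r₁+r₄e^{iθ₄} gives r₂ω₂e^{iθ₂}+r₃ω₃e^{iθ₃}=r₄ω₄e^{iθ₄}.
Eliminating the other unknown: ω₄ = r₂ω₂ sin(θ₂−θ₃) / [r₄ sin(θ₄−θ₃)].
Numerator sine = -0.44620; denominator sine = +0.62524.
Result = 0.0325·2.827·(-0.44620) / (0.0747·(+0.62524)) = -0.87788 rad/s; magnitude 0.87788 rad/s.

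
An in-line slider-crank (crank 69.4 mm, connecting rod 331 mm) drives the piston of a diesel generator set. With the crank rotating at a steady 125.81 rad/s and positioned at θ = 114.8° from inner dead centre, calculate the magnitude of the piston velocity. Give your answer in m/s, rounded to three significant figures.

7.22

ω = 125.8 rad/s
For an in-line slider-crank, x = r cosθ + √(L² − r² sin²θ), so v = −rω sinθ·[1 + r cosθ/√(L² − r² sin²θ)].
With r = 0.0694 m, L = 0.331 m, θ = 114.8°: √(L² − r² sin²θ) = 0.32495 m.
v = −0.0694·125.8·0.90778·[1 + 0.0694·-0.41945/0.32495] = -7.216 m/s.
|v| = 7.216 m/s.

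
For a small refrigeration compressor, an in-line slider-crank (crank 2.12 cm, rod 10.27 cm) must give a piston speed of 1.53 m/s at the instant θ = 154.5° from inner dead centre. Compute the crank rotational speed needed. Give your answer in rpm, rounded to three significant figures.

For an in-line slider-crank, |v_piston| = rω|sinθ|·[1 + r cosθ/√(L² − r² sin²θ)].
With r = 0.0212 m, L = 0.1027 m, θ = 154.5°: the bracketed kinematic factor |dx/dθ| = 0.0074196 m.
ω = v/|dx/dθ| = 1.53/0.0074196 = 206.21 rad/s.
N = 60ω/(2π) = 1969.2 rpm.

1970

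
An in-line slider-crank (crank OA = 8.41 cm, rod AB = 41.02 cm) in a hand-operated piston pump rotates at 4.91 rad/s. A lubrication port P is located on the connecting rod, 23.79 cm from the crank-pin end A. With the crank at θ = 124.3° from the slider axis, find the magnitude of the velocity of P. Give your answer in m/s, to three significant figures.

0.333

ω = 4.91 rad/s.  Crank-pin speed |V_A| = rω = 0.41293 m/s, perpendicular to OA.
Rod angle: sinφ = −(r/L) sinθ ⇒ φ = -9.751°; ω_rod = −rω cosθ/√(L²−r²sin²θ) = +0.57559 rad/s.
V_P = V_A + ω_rod × AP, with AP = 0.2379 m along the rod.
Components: V_Px = −rω sinθ − a·ω_rod·sinφ = -0.31793 m/s;  V_Py = rω cosθ + a·ω_rod·cosφ = -0.097742 m/s.
|V_P| = √(V_Px² + V_Py²) = 0.33261 m/s.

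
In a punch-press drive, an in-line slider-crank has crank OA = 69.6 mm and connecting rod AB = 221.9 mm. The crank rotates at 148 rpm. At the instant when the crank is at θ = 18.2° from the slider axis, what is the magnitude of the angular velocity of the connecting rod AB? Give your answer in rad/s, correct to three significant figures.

4.64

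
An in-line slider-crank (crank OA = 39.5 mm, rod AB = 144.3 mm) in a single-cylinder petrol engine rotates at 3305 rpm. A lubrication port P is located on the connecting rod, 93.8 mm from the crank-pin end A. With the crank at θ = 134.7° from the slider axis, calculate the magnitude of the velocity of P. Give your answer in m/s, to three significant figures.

ω = 346.1 rad/s.  Crank-pin speed |V_A| = rω = 13.671 m/s, perpendicular to OA.
Rod angle: sinφ = −(r/L) sinθ ⇒ φ = -11.220°; ω_rod = −rω cosθ/√(L²−r²sin²θ) = +67.938 rad/s.
V_P = V_A + ω_rod × AP, with AP = 0.0938 m along the rod.
Components: V_Px = −rω sinθ − a·ω_rod·sinφ = -8.4774 m/s;  V_Py = rω cosθ + a·ω_rod·cosφ = -3.3653 m/s.
|V_P| = √(V_Px² + V_Py²) = 9.1209 m/s.

9.12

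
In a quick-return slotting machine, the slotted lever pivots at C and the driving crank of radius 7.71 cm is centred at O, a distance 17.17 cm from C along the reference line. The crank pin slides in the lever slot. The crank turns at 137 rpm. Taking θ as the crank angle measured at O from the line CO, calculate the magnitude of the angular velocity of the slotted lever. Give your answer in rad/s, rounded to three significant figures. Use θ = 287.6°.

3.29

ω = 14.35 rad/s (from 137 rpm).
Crank pin A relative to C: A = (d + r cosθ, r sinθ); lever angle φ = atan2(r sinθ, d + r cosθ).
Differentiating tanφ: φ̇ = rω(d cosθ + r)/(d² + r² + 2dr cosθ).
d² + r² + 2dr cosθ = |CA|² = 0.0434309 m²;  d cosθ + r = +0.12902 m.
|ω_lever| = |0.0771·14.35·+0.12902| / 0.0434309 = 3.2859 rad/s.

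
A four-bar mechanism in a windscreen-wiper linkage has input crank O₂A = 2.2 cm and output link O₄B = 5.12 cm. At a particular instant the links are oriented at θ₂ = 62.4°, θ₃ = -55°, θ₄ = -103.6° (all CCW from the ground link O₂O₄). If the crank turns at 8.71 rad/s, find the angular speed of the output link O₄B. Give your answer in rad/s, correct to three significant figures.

ω₂ = 8.71 rad/s
Differentiating the loop-closure r₂e^{iθ₂}+r₃e^{iθ₃}=r₁+r₄e^{iθ₄} gives r₂ω₂e^{iθ₂}+r₃ω₃e^{iθ₃}=r₄ω₄e^{iθ₄}.
Eliminating the other unknown: ω₄ = r₂ω₂ sin(θ₂−θ₃) / [r₄ sin(θ₄−θ₃)].
Numerator sine = +0.88782; denominator sine = -0.75011.
Result = 0.022·8.71·(+0.88782) / (0.0512·(-0.75011)) = -4.4296 rad/s; magnitude 4.4296 rad/s.

4.43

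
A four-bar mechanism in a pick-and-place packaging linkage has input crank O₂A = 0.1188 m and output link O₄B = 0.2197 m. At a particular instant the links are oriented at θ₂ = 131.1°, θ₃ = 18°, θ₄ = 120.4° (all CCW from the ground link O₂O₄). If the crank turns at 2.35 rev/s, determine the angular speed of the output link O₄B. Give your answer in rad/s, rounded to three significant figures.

7.52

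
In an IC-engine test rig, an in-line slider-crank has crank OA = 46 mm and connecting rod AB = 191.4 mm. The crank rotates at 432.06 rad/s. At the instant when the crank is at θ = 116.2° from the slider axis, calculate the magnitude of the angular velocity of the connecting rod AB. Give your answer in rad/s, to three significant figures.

47.0

ω = 432.1 rad/s
The rod makes angle φ with the slider axis where L sinφ = r sinθ; differentiating, L cosφ·φ̇ = r ω cosθ.
L cosφ = √(L² − r² sin²θ) = 0.1869 m.
|ω_rod| = r ω |cosθ| / √(L² − r² sin²θ) = 0.046·432.1·0.44151/0.1869 = 46.95 rad/s.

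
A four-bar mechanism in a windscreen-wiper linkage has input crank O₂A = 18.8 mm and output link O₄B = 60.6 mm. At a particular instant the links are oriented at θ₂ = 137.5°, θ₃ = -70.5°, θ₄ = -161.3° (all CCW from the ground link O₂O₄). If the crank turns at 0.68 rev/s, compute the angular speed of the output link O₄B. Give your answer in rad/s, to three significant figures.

0.622

ω₂ = 4.273 rad/s (from 0.68 rev/s).
Differentiating the loop-closure r₂e^{iθ₂}+r₃e^{iθ₃}=r₁+r₄e^{iθ₄} gives r₂ω₂e^{iθ₂}+r₃ω₃e^{iθ₃}=r₄ω₄e^{iθ₄}.
Eliminating the other unknown: ω₄ = r₂ω₂ sin(θ₂−θ₃) / [r₄ sin(θ₄−θ₃)].
Numerator sine = -0.46947; denominator sine = -0.99990.
Result = 0.0188·4.273·(-0.46947) / (0.0606·(-0.99990)) = +0.62234 rad/s; magnitude 0.62234 rad/s.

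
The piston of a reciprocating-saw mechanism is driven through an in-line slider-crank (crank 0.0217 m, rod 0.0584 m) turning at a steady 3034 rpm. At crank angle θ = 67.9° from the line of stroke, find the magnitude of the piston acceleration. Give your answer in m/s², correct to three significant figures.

219

ω = 2π·3034/60 = 317.7 rad/s
x(θ) = r cosθ + √(L² − r² sin²θ); with ω constant, a = ω²·d²x/dθ².
d²x/dθ² = −r cosθ − r²(cos2θ)/√u − r⁴ sin²2θ/(4u^{3/2}),  u = L² − r² sin²θ = 0.00300632 m².
Substituting r = 0.0217 m, L = 0.0584 m, θ = 67.9°: d²x/dθ² = -0.0021706 m.
a = ω²·d²x/dθ² = (317.7)²·(-0.0021706) = -219.11 m/s²;  |a| = 219.11 m/s².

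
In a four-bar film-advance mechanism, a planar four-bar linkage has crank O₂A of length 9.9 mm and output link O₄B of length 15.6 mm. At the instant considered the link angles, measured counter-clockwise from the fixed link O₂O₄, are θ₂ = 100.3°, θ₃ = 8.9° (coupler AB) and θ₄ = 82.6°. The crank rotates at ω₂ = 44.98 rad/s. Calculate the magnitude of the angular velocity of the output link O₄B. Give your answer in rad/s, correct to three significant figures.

29.7

ω₂ = 44.98 rad/s
Differentiating the loop-closure r₂e^{iθ₂}+r₃e^{iθ₃}=r₁+r₄e^{iθ₄} gives r₂ω₂e^{iθ₂}+r₃ω₃e^{iθ₃}=r₄ω₄e^{iθ₄}.
Eliminating the other unknown: ω₄ = r₂ω₂ sin(θ₂−θ₃) / [r₄ sin(θ₄−θ₃)].
Numerator sine = +0.99970; denominator sine = +0.95981.
Result = 0.0099·44.98·(+0.99970) / (0.0156·(+0.95981)) = +29.732 rad/s; magnitude 29.732 rad/s.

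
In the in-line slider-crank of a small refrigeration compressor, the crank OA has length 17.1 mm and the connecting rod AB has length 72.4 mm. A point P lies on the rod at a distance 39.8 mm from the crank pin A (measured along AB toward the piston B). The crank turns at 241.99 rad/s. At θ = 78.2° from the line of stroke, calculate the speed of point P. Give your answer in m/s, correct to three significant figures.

4.18

ω = 242 rad/s.  Crank-pin speed |V_A| = rω = 4.138 m/s, perpendicular to OA.
Rod angle: sinφ = −(r/L) sinθ ⇒ φ = -13.368°; ω_rod = −rω cosθ/√(L²−r²sin²θ) = -12.013 rad/s.
V_P = V_A + ω_rod × AP, with AP = 0.0398 m along the rod.
Components: V_Px = −rω sinθ − a·ω_rod·sinφ = -4.1611 m/s;  V_Py = rω cosθ + a·ω_rod·cosφ = +0.38103 m/s.
|V_P| = √(V_Px² + V_Py²) = 4.1785 m/s.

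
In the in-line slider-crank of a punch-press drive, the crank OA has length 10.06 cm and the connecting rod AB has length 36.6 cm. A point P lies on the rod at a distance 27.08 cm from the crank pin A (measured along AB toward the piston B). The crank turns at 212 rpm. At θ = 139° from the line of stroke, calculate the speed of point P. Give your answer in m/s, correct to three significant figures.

ω = 22.2 rad/s.  Crank-pin speed |V_A| = rω = 2.2334 m/s, perpendicular to OA.
Rod angle: sinφ = −(r/L) sinθ ⇒ φ = -10.389°; ω_rod = −rω cosθ/√(L²−r²sin²θ) = +4.6821 rad/s.
V_P = V_A + ω_rod × AP, with AP = 0.2708 m along the rod.
Components: V_Px = −rω sinθ − a·ω_rod·sinφ = -1.2366 m/s;  V_Py = rω cosθ + a·ω_rod·cosφ = -0.43843 m/s.
|V_P| = √(V_Px² + V_Py²) = 1.312 m/s.

1.31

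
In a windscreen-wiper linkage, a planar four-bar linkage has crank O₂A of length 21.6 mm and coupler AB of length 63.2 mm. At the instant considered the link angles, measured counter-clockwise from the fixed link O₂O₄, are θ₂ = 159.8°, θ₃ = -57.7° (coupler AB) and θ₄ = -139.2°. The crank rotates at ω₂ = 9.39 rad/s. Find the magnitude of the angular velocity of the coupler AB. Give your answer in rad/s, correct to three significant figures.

2.84

ω₂ = 9.39 rad/s
Differentiating the loop-closure r₂e^{iθ₂}+r₃e^{iθ₃}=r₁+r₄e^{iθ₄} gives r₂ω₂e^{iθ₂}+r₃ω₃e^{iθ₃}=r₄ω₄e^{iθ₄}.
Eliminating the other unknown: ω₃ = r₂ω₂ sin(θ₄−θ₂) / [r₃ sin(θ₃−θ₄)].
Numerator sine = +0.87462; denominator sine = +0.98902.
Result = 0.0216·9.39·(+0.87462) / (0.0632·(+0.98902)) = +2.838 rad/s; magnitude 2.838 rad/s.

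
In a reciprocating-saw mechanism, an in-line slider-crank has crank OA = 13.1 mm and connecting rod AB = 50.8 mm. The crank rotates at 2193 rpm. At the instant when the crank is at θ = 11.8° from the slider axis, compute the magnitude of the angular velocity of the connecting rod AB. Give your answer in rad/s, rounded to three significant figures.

58.1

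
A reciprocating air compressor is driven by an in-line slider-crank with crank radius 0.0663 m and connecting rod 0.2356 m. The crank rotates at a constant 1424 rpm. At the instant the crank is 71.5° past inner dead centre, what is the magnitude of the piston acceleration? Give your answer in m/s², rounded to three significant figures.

127

ω = 2π·1424/60 = 149.1 rad/s
x(θ) = r cosθ + √(L² − r² sin²θ); with ω constant, a = ω²·d²x/dθ².
d²x/dθ² = −r cosθ − r²(cos2θ)/√u − r⁴ sin²2θ/(4u^{3/2}),  u = L² − r² sin²θ = 0.0515542 m².
Substituting r = 0.0663 m, L = 0.2356 m, θ = 71.5°: d²x/dθ² = -0.0057255 m.
a = ω²·d²x/dθ² = (149.1)²·(-0.0057255) = -127.32 m/s²;  |a| = 127.32 m/s².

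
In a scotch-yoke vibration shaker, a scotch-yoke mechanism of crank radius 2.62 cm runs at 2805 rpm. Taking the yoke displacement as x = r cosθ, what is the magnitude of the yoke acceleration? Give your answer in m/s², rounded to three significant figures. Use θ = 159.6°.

ω = 293.7 rad/s (from 2805 rpm).
x = r cosθ ⇒ ẍ = −rω² cosθ (ω constant).
|a| = rω²|cosθ| = 0.0262·(293.7)²·|cos 159.6°| = 2118.8 m/s².

2120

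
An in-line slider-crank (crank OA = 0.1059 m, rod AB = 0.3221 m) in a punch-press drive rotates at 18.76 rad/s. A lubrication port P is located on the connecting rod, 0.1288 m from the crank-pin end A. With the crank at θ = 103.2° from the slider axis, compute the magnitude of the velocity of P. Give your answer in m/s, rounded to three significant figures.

1.89

ω = 18.76 rad/s.  Crank-pin speed |V_A| = rω = 1.9867 m/s, perpendicular to OA.
Rod angle: sinφ = −(r/L) sinθ ⇒ φ = -18.669°; ω_rod = −rω cosθ/√(L²−r²sin²θ) = +1.4867 rad/s.
V_P = V_A + ω_rod × AP, with AP = 0.1288 m along the rod.
Components: V_Px = −rω sinθ − a·ω_rod·sinφ = -1.8729 m/s;  V_Py = rω cosθ + a·ω_rod·cosφ = -0.27225 m/s.
|V_P| = √(V_Px² + V_Py²) = 1.8926 m/s.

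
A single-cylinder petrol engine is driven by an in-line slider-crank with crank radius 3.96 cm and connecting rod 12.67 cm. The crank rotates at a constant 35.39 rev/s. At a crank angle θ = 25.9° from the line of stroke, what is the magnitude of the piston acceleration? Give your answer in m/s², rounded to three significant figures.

2150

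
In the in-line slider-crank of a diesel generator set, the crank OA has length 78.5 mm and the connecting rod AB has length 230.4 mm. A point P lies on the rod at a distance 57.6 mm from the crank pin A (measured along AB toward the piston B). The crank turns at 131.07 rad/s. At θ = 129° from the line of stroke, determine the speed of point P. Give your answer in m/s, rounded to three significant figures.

ω = 131.1 rad/s.  Crank-pin speed |V_A| = rω = 10.289 m/s, perpendicular to OA.
Rod angle: sinφ = −(r/L) sinθ ⇒ φ = -15.354°; ω_rod = −rω cosθ/√(L²−r²sin²θ) = +29.144 rad/s.
V_P = V_A + ω_rod × AP, with AP = 0.0576 m along the rod.
Components: V_Px = −rω sinθ − a·ω_rod·sinφ = -7.5516 m/s;  V_Py = rω cosθ + a·ω_rod·cosφ = -4.8563 m/s.
|V_P| = √(V_Px² + V_Py²) = 8.9783 m/s.

8.98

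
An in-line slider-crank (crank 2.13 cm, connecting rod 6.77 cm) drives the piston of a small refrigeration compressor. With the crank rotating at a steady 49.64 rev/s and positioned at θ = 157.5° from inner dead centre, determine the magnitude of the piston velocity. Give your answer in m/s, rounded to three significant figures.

1.80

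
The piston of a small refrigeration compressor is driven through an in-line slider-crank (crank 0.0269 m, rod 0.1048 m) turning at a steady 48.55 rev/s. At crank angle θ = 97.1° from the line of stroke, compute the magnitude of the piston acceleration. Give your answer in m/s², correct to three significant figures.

ω = 2π·48.5 = 305 rad/s
x(θ) = r cosθ + √(L² − r² sin²θ); with ω constant, a = ω²·d²x/dθ².
d²x/dθ² = −r cosθ − r²(cos2θ)/√u − r⁴ sin²2θ/(4u^{3/2}),  u = L² − r² sin²θ = 0.0102705 m².
Substituting r = 0.0269 m, L = 0.1048 m, θ = 97.1°: d²x/dθ² = +0.010239 m.
a = ω²·d²x/dθ² = (305)²·(+0.010239) = +952.82 m/s²;  |a| = 952.82 m/s².

953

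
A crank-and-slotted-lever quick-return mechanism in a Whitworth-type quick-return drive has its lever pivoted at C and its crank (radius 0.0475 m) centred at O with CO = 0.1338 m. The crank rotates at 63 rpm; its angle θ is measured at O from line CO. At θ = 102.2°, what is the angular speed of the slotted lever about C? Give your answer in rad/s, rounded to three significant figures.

ω = 6.597 rad/s (from 63 rpm).
Crank pin A relative to C: A = (d + r cosθ, r sinθ); lever angle φ = atan2(r sinθ, d + r cosθ).
Differentiating tanφ: φ̇ = rω(d cosθ + r)/(d² + r² + 2dr cosθ).
d² + r² + 2dr cosθ = |CA|² = 0.0174725 m²;  d cosθ + r = +0.019225 m.
|ω_lever| = |0.0475·6.597·+0.019225| / 0.0174725 = 0.3448 rad/s.

0.345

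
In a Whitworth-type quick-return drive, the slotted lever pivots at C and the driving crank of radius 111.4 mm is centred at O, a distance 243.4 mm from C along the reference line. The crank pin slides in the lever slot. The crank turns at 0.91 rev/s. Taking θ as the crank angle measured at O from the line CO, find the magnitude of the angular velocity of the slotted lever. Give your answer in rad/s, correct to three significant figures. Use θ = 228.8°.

ω = 5.718 rad/s (from 0.91 rev/s).
Crank pin A relative to C: A = (d + r cosθ, r sinθ); lever angle φ = atan2(r sinθ, d + r cosθ).
Differentiating tanφ: φ̇ = rω(d cosθ + r)/(d² + r² + 2dr cosθ).
d² + r² + 2dr cosθ = |CA|² = 0.0359331 m²;  d cosθ + r = -0.048925 m.
|ω_lever| = |0.1114·5.718·-0.048925| / 0.0359331 = 0.86725 rad/s.

0.867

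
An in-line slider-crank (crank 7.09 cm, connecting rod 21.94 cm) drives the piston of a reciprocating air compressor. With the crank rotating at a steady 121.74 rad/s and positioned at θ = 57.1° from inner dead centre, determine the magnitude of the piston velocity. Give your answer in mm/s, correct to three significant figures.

ω = 121.7 rad/s
For an in-line slider-crank, x = r cosθ + √(L² − r² sin²θ), so v = −rω sinθ·[1 + r cosθ/√(L² − r² sin²θ)].
With r = 0.0709 m, L = 0.2194 m, θ = 57.1°: √(L² − r² sin²θ) = 0.21117 m.
v = −0.0709·121.7·0.83962·[1 + 0.0709·0.54317/0.21117] = -8.5687 m/s.
|v| = 8.5687 m/s = 8568.7 mm/s.

8570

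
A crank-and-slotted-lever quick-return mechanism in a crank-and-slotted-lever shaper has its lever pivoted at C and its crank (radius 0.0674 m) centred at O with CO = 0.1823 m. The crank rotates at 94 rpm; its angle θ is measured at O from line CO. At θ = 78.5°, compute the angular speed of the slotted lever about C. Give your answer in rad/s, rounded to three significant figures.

ω = 9.844 rad/s (from 94 rpm).
Crank pin A relative to C: A = (d + r cosθ, r sinθ); lever angle φ = atan2(r sinθ, d + r cosθ).
Differentiating tanφ: φ̇ = rω(d cosθ + r)/(d² + r² + 2dr cosθ).
d² + r² + 2dr cosθ = |CA|² = 0.0426753 m²;  d cosθ + r = +0.10374 m.
|ω_lever| = |0.0674·9.844·+0.10374| / 0.0426753 = 1.6129 rad/s.

1.61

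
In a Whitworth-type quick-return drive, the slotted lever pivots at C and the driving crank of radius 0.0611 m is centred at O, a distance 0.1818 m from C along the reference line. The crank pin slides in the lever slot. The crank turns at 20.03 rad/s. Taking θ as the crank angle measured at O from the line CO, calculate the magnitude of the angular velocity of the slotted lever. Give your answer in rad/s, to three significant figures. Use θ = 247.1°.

0.419

ω = 20.03 rad/s
Crank pin A relative to C: A = (d + r cosθ, r sinθ); lever angle φ = atan2(r sinθ, d + r cosθ).
Differentiating tanφ: φ̇ = rω(d cosθ + r)/(d² + r² + 2dr cosθ).
d² + r² + 2dr cosθ = |CA|² = 0.0281397 m²;  d cosθ + r = -0.0096427 m.
|ω_lever| = |0.0611·20.03·-0.0096427| / 0.0281397 = 0.41938 rad/s.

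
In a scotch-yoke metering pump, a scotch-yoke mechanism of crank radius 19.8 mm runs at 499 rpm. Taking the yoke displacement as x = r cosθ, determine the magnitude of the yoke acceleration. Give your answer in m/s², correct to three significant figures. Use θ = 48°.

36.2

ω = 52.26 rad/s (from 499 rpm).
x = r cosθ ⇒ ẍ = −rω² cosθ (ω constant).
|a| = rω²|cosθ| = 0.0198·(52.26)²·|cos 48°| = 36.177 m/s².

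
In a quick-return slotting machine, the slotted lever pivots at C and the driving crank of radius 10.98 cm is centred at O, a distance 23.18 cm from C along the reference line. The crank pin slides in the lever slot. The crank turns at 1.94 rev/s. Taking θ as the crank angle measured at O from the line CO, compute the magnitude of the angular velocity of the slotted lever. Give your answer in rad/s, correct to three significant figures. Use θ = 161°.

8.29

ω = 12.19 rad/s (from 1.94 rev/s).
Crank pin A relative to C: A = (d + r cosθ, r sinθ); lever angle φ = atan2(r sinθ, d + r cosθ).
Differentiating tanφ: φ̇ = rω(d cosθ + r)/(d² + r² + 2dr cosθ).
d² + r² + 2dr cosθ = |CA|² = 0.0176573 m²;  d cosθ + r = -0.10937 m.
|ω_lever| = |0.1098·12.19·-0.10937| / 0.0176573 = 8.2902 rad/s.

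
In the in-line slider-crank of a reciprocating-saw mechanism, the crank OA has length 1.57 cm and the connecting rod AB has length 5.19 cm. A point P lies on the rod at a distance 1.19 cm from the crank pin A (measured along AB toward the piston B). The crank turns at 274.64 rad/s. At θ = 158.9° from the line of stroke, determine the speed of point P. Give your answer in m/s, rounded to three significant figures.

3.42

ω = 274.6 rad/s.  Crank-pin speed |V_A| = rω = 4.3118 m/s, perpendicular to OA.
Rod angle: sinφ = −(r/L) sinθ ⇒ φ = -6.252°; ω_rod = −rω cosθ/√(L²−r²sin²θ) = +77.973 rad/s.
V_P = V_A + ω_rod × AP, with AP = 0.0119 m along the rod.
Components: V_Px = −rω sinθ − a·ω_rod·sinφ = -1.4512 m/s;  V_Py = rω cosθ + a·ω_rod·cosφ = -3.1004 m/s.
|V_P| = √(V_Px² + V_Py²) = 3.4232 m/s.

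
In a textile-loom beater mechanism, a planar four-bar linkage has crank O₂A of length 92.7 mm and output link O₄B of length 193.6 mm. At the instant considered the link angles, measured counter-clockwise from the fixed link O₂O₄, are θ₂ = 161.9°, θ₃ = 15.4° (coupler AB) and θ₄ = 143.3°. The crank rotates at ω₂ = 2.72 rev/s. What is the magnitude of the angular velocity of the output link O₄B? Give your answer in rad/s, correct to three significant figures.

ω₂ = 17.09 rad/s (from 2.72 rev/s).
Differentiating the loop-closure r₂e^{iθ₂}+r₃e^{iθ₃}=r₁+r₄e^{iθ₄} gives r₂ω₂e^{iθ₂}+r₃ω₃e^{iθ₃}=r₄ω₄e^{iθ₄}.
Eliminating the other unknown: ω₄ = r₂ω₂ sin(θ₂−θ₃) / [r₄ sin(θ₄−θ₃)].
Numerator sine = +0.55194; denominator sine = +0.78908.
Result = 0.0927·17.09·(+0.55194) / (0.1936·(+0.78908)) = +5.7239 rad/s; magnitude 5.7239 rad/s.

5.72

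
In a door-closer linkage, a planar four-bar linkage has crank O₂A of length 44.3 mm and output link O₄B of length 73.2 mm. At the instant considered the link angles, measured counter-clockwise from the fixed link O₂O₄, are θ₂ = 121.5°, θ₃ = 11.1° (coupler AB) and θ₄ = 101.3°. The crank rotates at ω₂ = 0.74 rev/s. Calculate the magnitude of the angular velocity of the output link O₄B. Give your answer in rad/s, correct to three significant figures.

2.64

ω₂ = 4.65 rad/s (from 0.74 rev/s).
Differentiating the loop-closure r₂e^{iθ₂}+r₃e^{iθ₃}=r₁+r₄e^{iθ₄} gives r₂ω₂e^{iθ₂}+r₃ω₃e^{iθ₃}=r₄ω₄e^{iθ₄}.
Eliminating the other unknown: ω₄ = r₂ω₂ sin(θ₂−θ₃) / [r₄ sin(θ₄−θ₃)].
Numerator sine = +0.93728; denominator sine = +0.99999.
Result = 0.0443·4.65·(+0.93728) / (0.0732·(+0.99999)) = +2.6374 rad/s; magnitude 2.6374 rad/s.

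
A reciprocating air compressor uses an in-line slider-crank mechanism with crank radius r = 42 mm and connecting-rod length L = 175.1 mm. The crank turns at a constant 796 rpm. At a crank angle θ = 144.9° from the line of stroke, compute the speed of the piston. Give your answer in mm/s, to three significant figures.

1610

ω = 2π·796/60 = 83.36 rad/s
For an in-line slider-crank, x = r cosθ + √(L² − r² sin²θ), so v = −rω sinθ·[1 + r cosθ/√(L² − r² sin²θ)].
With r = 0.042 m, L = 0.1751 m, θ = 144.9°: √(L² − r² sin²θ) = 0.17343 m.
v = −0.042·83.36·0.57501·[1 + 0.042·-0.81815/0.17343] = -1.6142 m/s.
|v| = 1.6142 m/s = 1614.2 mm/s.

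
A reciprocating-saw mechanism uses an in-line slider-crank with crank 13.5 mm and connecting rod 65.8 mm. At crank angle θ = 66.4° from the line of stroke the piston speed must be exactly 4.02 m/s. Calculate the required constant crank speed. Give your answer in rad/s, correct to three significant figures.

For an in-line slider-crank, |v_piston| = rω|sinθ|·[1 + r cosθ/√(L² − r² sin²θ)].
With r = 0.0135 m, L = 0.0658 m, θ = 66.4°: the bracketed kinematic factor |dx/dθ| = 0.013405 m.
ω = v/|dx/dθ| = 4.02/0.013405 = 299.88 rad/s.

300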